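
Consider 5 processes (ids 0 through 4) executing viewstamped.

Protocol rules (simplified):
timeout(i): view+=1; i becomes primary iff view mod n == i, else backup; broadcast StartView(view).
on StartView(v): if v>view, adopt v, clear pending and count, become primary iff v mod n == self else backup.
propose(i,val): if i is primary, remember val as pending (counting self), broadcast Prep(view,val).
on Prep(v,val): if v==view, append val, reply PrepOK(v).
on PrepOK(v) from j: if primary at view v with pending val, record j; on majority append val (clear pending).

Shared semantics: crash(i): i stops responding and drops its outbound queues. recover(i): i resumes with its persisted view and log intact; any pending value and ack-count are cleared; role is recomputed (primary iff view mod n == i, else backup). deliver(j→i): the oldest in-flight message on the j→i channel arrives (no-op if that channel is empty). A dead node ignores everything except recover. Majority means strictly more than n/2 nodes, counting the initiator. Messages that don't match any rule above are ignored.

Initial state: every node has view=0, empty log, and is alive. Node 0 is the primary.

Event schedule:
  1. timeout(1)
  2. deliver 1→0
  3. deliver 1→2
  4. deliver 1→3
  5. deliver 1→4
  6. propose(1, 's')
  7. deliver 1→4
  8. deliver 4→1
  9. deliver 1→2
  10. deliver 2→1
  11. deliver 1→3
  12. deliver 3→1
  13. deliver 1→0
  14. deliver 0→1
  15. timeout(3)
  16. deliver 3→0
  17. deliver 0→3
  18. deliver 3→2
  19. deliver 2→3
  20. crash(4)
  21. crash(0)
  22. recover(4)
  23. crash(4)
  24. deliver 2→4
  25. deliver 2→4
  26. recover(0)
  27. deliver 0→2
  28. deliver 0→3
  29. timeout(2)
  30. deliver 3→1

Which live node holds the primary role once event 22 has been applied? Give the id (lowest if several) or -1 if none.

1

after 1 — timeout(1): n1:prim/v1/[-]
after 2 — deliver 1→0: n0:back/v1/[-]
after 3 — deliver 1→2: n2:back/v1/[-]
after 4 — deliver 1→3: n3:back/v1/[-]
after 5 — deliver 1→4: n4:back/v1/[-]
after 6 — propose(1,'s'): ·
after 7 — deliver 1→4: n4:back/v1/[s]
after 8 — deliver 4→1: ·
after 9 — deliver 1→2: n2:back/v1/[s]
after 10 — deliver 2→1: n1:prim/v1/[s]
after 11 — deliver 1→3: n3:back/v1/[s]
after 12 — deliver 3→1: ·
after 13 — deliver 1→0: n0:back/v1/[s]
after 14 — deliver 0→1: ·
after 15 — timeout(3): n3:back/v2/[s]
after 16 — deliver 3→0: n0:back/v2/[s]
after 17 — deliver 0→3: ·
after 18 — deliver 3→2: n2:prim/v2/[s]
after 19 — deliver 2→3: ·
after 20 — crash(4): n4:✗back/v1/[s]
after 21 — crash(0): n0:✗back/v2/[s]
after 22 — recover(4): n4:back/v1/[s]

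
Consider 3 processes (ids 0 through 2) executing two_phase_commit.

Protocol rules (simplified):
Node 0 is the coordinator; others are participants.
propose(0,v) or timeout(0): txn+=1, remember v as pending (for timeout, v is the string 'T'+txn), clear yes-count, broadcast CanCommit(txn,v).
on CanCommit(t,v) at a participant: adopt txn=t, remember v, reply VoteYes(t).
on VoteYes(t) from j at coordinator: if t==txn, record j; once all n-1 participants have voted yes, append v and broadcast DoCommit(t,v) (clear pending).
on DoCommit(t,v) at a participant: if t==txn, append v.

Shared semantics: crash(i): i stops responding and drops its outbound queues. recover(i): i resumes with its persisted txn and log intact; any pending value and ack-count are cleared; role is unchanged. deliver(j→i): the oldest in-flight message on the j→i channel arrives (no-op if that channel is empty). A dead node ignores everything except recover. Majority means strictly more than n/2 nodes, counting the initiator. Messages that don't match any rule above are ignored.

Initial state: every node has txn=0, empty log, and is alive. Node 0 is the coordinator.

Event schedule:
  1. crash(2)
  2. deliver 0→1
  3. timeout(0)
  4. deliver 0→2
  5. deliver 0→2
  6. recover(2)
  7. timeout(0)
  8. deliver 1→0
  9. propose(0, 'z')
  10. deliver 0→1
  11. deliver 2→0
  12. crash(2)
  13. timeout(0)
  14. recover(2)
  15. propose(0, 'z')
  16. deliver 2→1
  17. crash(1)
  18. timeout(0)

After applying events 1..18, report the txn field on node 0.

6

step 1 crash(2): 2={✗part,t=0,log=-}
step 2 deliver 0→1: —
step 3 timeout(0): 0={coor,t=1,log=-}
step 4 deliver 0→2: —
step 5 deliver 0→2: —
step 6 recover(2): 2={part,t=0,log=-}
step 7 timeout(0): 0={coor,t=2,log=-}
step 8 deliver 1→0: —
step 9 propose(0,'z'): 0={coor,t=3,log=-}
step 10 deliver 0→1: 1={part,t=1,log=-}
step 11 deliver 2→0: —
step 12 crash(2): 2={✗part,t=0,log=-}
step 13 timeout(0): 0={coor,t=4,log=-}
step 14 recover(2): 2={part,t=0,log=-}
step 15 propose(0,'z'): 0={coor,t=5,log=-}
step 16 deliver 2→1: —
step 17 crash(1): 1={✗part,t=1,log=-}
step 18 timeout(0): 0={coor,t=6,log=-}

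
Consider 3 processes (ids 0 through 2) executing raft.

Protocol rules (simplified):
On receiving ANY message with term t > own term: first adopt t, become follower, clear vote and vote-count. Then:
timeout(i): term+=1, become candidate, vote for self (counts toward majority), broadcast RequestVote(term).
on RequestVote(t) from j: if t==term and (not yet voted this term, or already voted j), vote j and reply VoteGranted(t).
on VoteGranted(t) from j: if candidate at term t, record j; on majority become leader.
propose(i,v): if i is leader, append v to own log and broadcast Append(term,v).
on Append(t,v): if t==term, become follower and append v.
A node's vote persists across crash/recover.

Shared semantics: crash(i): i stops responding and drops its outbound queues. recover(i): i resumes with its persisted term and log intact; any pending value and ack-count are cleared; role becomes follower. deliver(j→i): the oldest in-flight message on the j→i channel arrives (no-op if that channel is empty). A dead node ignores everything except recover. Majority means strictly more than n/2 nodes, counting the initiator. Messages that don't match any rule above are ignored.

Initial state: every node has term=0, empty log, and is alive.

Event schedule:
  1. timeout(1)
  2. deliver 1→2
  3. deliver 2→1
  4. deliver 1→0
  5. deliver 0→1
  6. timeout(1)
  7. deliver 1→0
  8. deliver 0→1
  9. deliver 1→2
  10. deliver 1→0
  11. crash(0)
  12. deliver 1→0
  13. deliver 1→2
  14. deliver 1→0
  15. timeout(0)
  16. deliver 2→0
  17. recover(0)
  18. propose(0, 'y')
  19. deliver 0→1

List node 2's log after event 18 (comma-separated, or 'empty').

empty

e1 timeout(1): 1[cand,t=1,-]
e2 deliver 1→2: 2[foll,t=1,-]
e3 deliver 2→1: 1[lead,t=1,-]
e4 deliver 1→0: 0[foll,t=1,-]
e5 deliver 0→1: ·
e6 timeout(1): 1[cand,t=2,-]
e7 deliver 1→0: 0[foll,t=2,-]
e8 deliver 0→1: 1[lead,t=2,-]
e9 deliver 1→2: 2[foll,t=2,-]
e10 deliver 1→0: ·
e11 crash(0): 0[✗foll,t=2,-]
e12 deliver 1→0: ·
e13 deliver 1→2: ·
e14 deliver 1→0: ·
e15 timeout(0): ·
e16 deliver 2→0: ·
e17 recover(0): 0[foll,t=2,-]
e18 propose(0,'y'): ·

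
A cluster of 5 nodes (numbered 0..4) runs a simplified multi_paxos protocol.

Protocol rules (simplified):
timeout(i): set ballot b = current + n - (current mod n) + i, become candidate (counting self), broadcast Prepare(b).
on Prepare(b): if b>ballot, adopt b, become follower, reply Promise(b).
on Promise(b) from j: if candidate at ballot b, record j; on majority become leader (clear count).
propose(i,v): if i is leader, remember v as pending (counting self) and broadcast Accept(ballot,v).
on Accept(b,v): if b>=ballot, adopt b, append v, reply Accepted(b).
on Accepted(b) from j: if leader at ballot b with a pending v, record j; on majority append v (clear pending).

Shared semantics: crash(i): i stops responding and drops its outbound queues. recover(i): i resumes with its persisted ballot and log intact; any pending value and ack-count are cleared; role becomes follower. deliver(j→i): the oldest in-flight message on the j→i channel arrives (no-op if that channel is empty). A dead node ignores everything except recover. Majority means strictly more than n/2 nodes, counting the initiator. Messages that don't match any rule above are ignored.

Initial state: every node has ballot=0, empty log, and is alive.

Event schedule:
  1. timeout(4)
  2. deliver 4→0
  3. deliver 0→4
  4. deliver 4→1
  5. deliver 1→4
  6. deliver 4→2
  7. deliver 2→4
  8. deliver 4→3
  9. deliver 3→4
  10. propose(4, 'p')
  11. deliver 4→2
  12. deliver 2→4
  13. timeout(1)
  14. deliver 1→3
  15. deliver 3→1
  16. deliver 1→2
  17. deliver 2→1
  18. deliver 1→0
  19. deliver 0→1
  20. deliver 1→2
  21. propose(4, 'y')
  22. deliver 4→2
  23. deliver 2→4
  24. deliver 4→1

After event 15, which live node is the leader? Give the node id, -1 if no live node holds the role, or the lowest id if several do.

4

after 1 — timeout(4): n4:cand/b9/[-]
after 2 — deliver 4→0: n0:foll/b9/[-]
after 3 — deliver 0→4: ·
after 4 — deliver 4→1: n1:foll/b9/[-]
after 5 — deliver 1→4: n4:lead/b9/[-]
after 6 — deliver 4→2: n2:foll/b9/[-]
after 7 — deliver 2→4: ·
after 8 — deliver 4→3: n3:foll/b9/[-]
after 9 — deliver 3→4: ·
after 10 — propose(4,'p'): ·
after 11 — deliver 4→2: n2:foll/b9/[p]
after 12 — deliver 2→4: ·
after 13 — timeout(1): n1:cand/b11/[-]
after 14 — deliver 1→3: n3:foll/b11/[-]
after 15 — deliver 3→1: ·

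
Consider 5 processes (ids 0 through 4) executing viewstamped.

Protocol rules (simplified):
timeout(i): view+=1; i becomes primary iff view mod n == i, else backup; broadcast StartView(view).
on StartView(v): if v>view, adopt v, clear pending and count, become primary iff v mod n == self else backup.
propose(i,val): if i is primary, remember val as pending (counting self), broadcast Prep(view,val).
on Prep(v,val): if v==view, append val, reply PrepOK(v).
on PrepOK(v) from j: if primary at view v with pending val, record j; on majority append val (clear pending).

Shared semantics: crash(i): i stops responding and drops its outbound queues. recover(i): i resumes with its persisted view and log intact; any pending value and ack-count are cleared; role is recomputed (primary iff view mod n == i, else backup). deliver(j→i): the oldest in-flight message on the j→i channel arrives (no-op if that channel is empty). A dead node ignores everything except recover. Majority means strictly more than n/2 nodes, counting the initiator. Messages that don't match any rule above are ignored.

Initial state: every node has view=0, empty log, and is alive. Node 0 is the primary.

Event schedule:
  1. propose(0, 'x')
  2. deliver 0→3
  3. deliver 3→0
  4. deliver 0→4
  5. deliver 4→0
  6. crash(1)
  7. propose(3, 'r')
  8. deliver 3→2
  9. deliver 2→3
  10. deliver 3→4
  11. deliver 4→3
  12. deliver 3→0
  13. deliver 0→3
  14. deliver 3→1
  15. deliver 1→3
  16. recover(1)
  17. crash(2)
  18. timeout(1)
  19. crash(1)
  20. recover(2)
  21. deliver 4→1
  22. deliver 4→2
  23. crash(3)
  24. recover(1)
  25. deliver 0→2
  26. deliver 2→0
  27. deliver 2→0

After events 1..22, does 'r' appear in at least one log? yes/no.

[1] propose(0,'x') → ∅
[2] deliver 0→3 → N3(back v0 [x])
[3] deliver 3→0 → ∅
[4] deliver 0→4 → N4(back v0 [x])
[5] deliver 4→0 → N0(prim v0 [x])
[6] crash(1) → N1(✗back v0 [-])
[7] propose(3,'r') → ∅
[8] deliver 3→2 → ∅
[9] deliver 2→3 → ∅
[10] deliver 3→4 → ∅
[11] deliver 4→3 → ∅
[12] deliver 3→0 → ∅
[13] deliver 0→3 → ∅
[14] deliver 3→1 → ∅
[15] deliver 1→3 → ∅
[16] recover(1) → N1(back v0 [-])
[17] crash(2) → N2(✗back v0 [-])
[18] timeout(1) → N1(prim v1 [-])
[19] crash(1) → N1(✗prim v1 [-])
[20] recover(2) → N2(back v0 [-])
[21] deliver 4→1 → ∅
[22] deliver 4→2 → ∅

no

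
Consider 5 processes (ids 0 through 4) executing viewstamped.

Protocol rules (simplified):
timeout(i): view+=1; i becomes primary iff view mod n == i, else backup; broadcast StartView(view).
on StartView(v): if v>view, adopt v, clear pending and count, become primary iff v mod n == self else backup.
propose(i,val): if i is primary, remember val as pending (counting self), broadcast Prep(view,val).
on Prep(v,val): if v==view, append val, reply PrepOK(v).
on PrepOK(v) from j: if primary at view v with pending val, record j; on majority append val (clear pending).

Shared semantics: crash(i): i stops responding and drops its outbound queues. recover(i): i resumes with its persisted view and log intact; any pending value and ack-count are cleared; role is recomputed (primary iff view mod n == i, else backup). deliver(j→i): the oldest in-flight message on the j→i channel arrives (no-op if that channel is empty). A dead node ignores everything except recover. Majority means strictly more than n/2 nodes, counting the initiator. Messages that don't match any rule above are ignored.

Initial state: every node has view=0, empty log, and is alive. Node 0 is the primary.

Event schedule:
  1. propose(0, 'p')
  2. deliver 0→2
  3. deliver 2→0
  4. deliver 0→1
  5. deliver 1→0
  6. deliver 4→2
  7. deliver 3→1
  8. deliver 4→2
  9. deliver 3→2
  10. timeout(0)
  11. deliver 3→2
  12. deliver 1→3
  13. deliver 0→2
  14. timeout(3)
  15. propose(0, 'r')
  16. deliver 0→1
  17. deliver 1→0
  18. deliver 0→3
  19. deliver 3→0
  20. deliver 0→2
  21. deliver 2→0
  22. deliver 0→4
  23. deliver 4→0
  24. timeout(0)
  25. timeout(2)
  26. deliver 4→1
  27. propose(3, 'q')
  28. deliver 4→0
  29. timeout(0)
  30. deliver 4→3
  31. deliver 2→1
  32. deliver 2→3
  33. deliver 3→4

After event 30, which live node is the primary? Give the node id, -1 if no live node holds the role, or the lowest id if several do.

1

after 1 — propose(0,'p'): ·
after 2 — deliver 0→2: n2:back/v0/[p]
after 3 — deliver 2→0: ·
after 4 — deliver 0→1: n1:back/v0/[p]
after 5 — deliver 1→0: n0:prim/v0/[p]
after 6 — deliver 4→2: ·
after 7 — deliver 3→1: ·
after 8 — deliver 4→2: ·
after 9 — deliver 3→2: ·
after 10 — timeout(0): n0:back/v1/[p]
after 11 — deliver 3→2: ·
after 12 — deliver 1→3: ·
after 13 — deliver 0→2: n2:back/v1/[p]
after 14 — timeout(3): n3:back/v1/[-]
after 15 — propose(0,'r'): ·
after 16 — deliver 0→1: n1:prim/v1/[p]
after 17 — deliver 1→0: ·
after 18 — deliver 0→3: ·
after 19 — deliver 3→0: ·
after 20 — deliver 0→2: ·
after 21 — deliver 2→0: ·
after 22 — deliver 0→4: n4:back/v0/[p]
after 23 — deliver 4→0: ·
after 24 — timeout(0): n0:back/v2/[p]
after 25 — timeout(2): n2:prim/v2/[p]
after 26 — deliver 4→1: ·
after 27 — propose(3,'q'): ·
after 28 — deliver 4→0: ·
after 29 — timeout(0): n0:back/v3/[p]
after 30 — deliver 4→3: ·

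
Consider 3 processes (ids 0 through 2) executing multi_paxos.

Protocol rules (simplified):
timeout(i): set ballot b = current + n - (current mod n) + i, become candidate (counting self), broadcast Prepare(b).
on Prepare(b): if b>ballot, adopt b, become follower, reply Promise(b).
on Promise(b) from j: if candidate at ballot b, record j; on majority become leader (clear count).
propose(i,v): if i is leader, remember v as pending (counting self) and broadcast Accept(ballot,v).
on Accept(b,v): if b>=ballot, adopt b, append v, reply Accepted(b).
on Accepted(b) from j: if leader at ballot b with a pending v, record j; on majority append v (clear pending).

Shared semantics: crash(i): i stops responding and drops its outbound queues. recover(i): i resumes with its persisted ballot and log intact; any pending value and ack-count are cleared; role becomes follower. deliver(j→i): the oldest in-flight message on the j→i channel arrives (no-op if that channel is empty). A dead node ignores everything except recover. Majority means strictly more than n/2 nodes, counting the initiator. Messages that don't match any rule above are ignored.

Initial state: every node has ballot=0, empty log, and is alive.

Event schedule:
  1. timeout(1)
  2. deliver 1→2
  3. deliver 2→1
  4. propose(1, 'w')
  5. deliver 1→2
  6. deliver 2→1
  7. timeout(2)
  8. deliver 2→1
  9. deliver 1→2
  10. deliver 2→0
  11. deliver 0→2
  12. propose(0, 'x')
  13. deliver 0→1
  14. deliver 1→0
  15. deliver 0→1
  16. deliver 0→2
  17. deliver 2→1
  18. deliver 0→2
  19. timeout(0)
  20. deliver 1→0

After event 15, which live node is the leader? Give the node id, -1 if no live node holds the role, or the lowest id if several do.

2

[1] timeout(1) → N1(cand b4 [-])
[2] deliver 1→2 → N2(foll b4 [-])
[3] deliver 2→1 → N1(lead b4 [-])
[4] propose(1,'w') → ∅
[5] deliver 1→2 → N2(foll b4 [w])
[6] deliver 2→1 → N1(lead b4 [w])
[7] timeout(2) → N2(cand b8 [w])
[8] deliver 2→1 → N1(foll b8 [w])
[9] deliver 1→2 → N2(lead b8 [w])
[10] deliver 2→0 → N0(foll b8 [-])
[11] deliver 0→2 → ∅
[12] propose(0,'x') → ∅
[13] deliver 0→1 → ∅
[14] deliver 1→0 → ∅
[15] deliver 0→1 → ∅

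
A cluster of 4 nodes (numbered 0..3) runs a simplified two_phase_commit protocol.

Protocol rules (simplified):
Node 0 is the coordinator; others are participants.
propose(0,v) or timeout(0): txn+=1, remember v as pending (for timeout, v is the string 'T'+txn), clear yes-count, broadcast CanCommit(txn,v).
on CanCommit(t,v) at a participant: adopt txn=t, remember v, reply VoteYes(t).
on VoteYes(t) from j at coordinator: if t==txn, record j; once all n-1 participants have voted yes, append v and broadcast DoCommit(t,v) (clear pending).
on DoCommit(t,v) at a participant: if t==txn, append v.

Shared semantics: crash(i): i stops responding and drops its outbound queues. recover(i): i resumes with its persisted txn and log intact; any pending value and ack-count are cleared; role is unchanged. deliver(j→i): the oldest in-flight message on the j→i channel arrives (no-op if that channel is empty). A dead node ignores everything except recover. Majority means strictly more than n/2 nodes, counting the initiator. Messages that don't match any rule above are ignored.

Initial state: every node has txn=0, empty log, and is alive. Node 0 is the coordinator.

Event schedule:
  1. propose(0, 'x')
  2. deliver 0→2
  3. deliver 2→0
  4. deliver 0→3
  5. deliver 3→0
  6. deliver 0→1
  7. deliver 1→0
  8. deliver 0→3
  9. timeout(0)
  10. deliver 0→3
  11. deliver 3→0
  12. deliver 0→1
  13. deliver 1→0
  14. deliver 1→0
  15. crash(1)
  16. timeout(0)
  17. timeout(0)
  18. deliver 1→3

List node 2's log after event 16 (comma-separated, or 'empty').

1. propose(0,'x'):  <0:coor t1 ->
2. deliver 0→2:  <2:part t1 ->
3. deliver 2→0:  nop
4. deliver 0→3:  <3:part t1 ->
5. deliver 3→0:  nop
6. deliver 0→1:  <1:part t1 ->
7. deliver 1→0:  <0:coor t1 x>
8. deliver 0→3:  <3:part t1 x>
9. timeout(0):  <0:coor t2 x>
10. deliver 0→3:  <3:part t2 x>
11. deliver 3→0:  nop
12. deliver 0→1:  <1:part t1 x>
13. deliver 1→0:  nop
14. deliver 1→0:  nop
15. crash(1):  <1:✗part t1 x>
16. timeout(0):  <0:coor t3 x>

empty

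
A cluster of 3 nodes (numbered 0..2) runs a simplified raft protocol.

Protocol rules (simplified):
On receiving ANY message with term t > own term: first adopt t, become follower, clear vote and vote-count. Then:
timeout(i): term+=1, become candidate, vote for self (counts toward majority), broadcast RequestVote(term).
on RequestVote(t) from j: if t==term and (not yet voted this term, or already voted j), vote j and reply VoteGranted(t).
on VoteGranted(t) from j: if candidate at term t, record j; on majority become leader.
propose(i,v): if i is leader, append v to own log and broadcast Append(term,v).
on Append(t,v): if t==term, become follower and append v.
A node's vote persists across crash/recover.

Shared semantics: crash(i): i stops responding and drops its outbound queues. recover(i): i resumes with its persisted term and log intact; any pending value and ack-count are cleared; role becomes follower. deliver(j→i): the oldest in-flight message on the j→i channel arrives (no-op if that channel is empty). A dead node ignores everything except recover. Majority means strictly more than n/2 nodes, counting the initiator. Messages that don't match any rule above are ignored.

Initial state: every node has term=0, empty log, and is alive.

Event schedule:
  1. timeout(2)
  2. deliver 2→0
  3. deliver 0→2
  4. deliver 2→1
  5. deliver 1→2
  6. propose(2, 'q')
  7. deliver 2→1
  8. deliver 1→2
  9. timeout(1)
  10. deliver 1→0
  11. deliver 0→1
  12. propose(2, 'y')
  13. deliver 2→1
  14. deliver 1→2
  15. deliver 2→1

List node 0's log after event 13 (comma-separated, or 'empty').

empty

step 1 timeout(2): 2={cand,t=1,log=-}
step 2 deliver 2→0: 0={foll,t=1,log=-}
step 3 deliver 0→2: 2={lead,t=1,log=-}
step 4 deliver 2→1: 1={foll,t=1,log=-}
step 5 deliver 1→2: —
step 6 propose(2,'q'): 2={lead,t=1,log=q}
step 7 deliver 2→1: 1={foll,t=1,log=q}
step 8 deliver 1→2: —
step 9 timeout(1): 1={cand,t=2,log=q}
step 10 deliver 1→0: 0={foll,t=2,log=-}
step 11 deliver 0→1: 1={lead,t=2,log=q}
step 12 propose(2,'y'): 2={lead,t=1,log=q,y}
step 13 deliver 2→1: —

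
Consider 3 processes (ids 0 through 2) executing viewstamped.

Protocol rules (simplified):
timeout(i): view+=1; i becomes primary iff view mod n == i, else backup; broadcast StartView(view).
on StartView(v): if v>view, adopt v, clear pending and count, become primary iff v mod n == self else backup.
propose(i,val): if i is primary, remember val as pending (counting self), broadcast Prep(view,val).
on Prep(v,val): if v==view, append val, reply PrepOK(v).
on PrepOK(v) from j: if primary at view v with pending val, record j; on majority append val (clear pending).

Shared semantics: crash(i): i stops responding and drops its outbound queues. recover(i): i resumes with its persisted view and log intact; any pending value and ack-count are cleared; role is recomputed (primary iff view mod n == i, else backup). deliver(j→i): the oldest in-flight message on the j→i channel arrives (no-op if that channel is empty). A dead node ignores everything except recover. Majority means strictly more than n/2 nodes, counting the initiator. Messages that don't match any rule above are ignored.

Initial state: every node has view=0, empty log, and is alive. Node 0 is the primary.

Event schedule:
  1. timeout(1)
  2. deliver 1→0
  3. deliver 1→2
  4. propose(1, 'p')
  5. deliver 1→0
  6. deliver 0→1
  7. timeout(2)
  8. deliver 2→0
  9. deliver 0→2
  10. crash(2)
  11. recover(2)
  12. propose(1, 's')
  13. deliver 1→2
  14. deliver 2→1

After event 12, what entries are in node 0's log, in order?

p

step 1 timeout(1): 1={prim,v=1,log=-}
step 2 deliver 1→0: 0={back,v=1,log=-}
step 3 deliver 1→2: 2={back,v=1,log=-}
step 4 propose(1,'p'): —
step 5 deliver 1→0: 0={back,v=1,log=p}
step 6 deliver 0→1: 1={prim,v=1,log=p}
step 7 timeout(2): 2={prim,v=2,log=-}
step 8 deliver 2→0: 0={back,v=2,log=p}
step 9 deliver 0→2: —
step 10 crash(2): 2={✗prim,v=2,log=-}
step 11 recover(2): 2={prim,v=2,log=-}
step 12 propose(1,'s'): —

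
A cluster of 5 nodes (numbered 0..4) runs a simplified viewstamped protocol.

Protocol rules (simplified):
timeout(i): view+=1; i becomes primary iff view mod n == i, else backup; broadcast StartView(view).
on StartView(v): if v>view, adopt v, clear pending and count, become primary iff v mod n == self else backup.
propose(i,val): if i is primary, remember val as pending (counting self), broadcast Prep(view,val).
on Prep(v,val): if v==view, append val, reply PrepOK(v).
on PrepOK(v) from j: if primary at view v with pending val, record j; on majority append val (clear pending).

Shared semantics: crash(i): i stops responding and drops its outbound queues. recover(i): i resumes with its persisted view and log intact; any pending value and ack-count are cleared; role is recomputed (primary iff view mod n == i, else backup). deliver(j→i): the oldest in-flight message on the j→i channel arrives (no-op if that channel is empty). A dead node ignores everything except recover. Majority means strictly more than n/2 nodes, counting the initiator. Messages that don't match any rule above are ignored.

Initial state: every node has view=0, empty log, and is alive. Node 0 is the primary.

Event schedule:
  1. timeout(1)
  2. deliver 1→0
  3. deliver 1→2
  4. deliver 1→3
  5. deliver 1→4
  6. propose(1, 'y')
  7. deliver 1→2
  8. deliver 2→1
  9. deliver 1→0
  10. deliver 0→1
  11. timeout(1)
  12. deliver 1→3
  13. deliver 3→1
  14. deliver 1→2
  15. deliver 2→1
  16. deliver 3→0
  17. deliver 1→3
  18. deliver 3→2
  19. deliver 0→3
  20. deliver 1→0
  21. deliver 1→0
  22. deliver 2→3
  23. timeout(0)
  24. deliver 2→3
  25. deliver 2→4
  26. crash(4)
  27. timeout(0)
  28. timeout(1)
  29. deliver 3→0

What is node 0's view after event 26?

after 1 — timeout(1): n1:prim/v1/[-]
after 2 — deliver 1→0: n0:back/v1/[-]
after 3 — deliver 1→2: n2:back/v1/[-]
after 4 — deliver 1→3: n3:back/v1/[-]
after 5 — deliver 1→4: n4:back/v1/[-]
after 6 — propose(1,'y'): ·
after 7 — deliver 1→2: n2:back/v1/[y]
after 8 — deliver 2→1: ·
after 9 — deliver 1→0: n0:back/v1/[y]
after 10 — deliver 0→1: n1:prim/v1/[y]
after 11 — timeout(1): n1:back/v2/[y]
after 12 — deliver 1→3: n3:back/v1/[y]
after 13 — deliver 3→1: ·
after 14 — deliver 1→2: n2:prim/v2/[y]
after 15 — deliver 2→1: ·
after 16 — deliver 3→0: ·
after 17 — deliver 1→3: n3:back/v2/[y]
after 18 — deliver 3→2: ·
after 19 — deliver 0→3: ·
after 20 — deliver 1→0: n0:back/v2/[y]
after 21 — deliver 1→0: ·
after 22 — deliver 2→3: ·
after 23 — timeout(0): n0:back/v3/[y]
after 24 — deliver 2→3: ·
after 25 — deliver 2→4: ·
after 26 — crash(4): n4:✗back/v1/[-]

3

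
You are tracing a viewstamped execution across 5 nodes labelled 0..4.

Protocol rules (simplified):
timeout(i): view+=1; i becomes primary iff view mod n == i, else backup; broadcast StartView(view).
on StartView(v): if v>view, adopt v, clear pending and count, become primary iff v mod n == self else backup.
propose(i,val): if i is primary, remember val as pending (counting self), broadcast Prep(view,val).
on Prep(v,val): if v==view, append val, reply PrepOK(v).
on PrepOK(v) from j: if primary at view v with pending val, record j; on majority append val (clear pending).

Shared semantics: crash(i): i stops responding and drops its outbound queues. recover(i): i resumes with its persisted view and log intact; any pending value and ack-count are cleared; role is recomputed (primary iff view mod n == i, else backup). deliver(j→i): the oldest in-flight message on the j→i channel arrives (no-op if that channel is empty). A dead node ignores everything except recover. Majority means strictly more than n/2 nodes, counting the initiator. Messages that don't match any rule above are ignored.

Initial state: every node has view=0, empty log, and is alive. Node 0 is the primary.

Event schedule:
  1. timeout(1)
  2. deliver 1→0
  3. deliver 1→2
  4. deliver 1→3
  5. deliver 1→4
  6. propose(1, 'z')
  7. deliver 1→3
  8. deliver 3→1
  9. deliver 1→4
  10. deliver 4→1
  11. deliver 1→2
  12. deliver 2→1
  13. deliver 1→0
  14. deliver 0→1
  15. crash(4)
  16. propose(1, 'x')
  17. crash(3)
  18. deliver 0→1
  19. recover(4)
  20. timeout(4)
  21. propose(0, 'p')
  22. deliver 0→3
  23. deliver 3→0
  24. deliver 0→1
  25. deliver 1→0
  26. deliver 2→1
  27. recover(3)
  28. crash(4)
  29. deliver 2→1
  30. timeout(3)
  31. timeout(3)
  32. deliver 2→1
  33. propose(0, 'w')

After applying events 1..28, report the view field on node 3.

1

1. timeout(1):  <1:prim v1 ->
2. deliver 1→0:  <0:back v1 ->
3. deliver 1→2:  <2:back v1 ->
4. deliver 1→3:  <3:back v1 ->
5. deliver 1→4:  <4:back v1 ->
6. propose(1,'z'):  nop
7. deliver 1→3:  <3:back v1 z>
8. deliver 3→1:  nop
9. deliver 1→4:  <4:back v1 z>
10. deliver 4→1:  <1:prim v1 z>
11. deliver 1→2:  <2:back v1 z>
12. deliver 2→1:  nop
13. deliver 1→0:  <0:back v1 z>
14. deliver 0→1:  nop
15. crash(4):  <4:✗back v1 z>
16. propose(1,'x'):  nop
17. crash(3):  <3:✗back v1 z>
18. deliver 0→1:  nop
19. recover(4):  <4:back v1 z>
20. timeout(4):  <4:back v2 z>
21. propose(0,'p'):  nop
22. deliver 0→3:  nop
23. deliver 3→0:  nop
24. deliver 0→1:  nop
25. deliver 1→0:  <0:back v1 z,x>
26. deliver 2→1:  nop
27. recover(3):  <3:back v1 z>
28. crash(4):  <4:✗back v2 z>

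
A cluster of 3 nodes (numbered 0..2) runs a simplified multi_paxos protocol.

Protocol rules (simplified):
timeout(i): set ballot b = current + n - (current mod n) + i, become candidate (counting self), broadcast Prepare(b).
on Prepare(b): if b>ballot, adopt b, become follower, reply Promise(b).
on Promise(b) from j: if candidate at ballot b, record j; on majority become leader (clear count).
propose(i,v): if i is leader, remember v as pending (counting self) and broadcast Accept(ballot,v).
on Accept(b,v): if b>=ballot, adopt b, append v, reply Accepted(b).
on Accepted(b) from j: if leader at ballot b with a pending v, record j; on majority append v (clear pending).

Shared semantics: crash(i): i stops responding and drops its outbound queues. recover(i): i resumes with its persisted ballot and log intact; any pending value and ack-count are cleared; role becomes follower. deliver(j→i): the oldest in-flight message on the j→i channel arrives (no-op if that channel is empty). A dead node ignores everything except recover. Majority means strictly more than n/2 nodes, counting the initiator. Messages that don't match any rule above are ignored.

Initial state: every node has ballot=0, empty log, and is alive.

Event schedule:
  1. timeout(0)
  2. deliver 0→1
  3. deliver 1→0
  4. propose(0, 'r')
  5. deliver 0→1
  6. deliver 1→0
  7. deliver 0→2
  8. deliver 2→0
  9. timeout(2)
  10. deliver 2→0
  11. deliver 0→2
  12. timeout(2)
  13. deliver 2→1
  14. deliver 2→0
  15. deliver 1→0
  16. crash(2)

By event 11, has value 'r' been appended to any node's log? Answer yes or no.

1. timeout(0):  <0:cand b3 ->
2. deliver 0→1:  <1:foll b3 ->
3. deliver 1→0:  <0:lead b3 ->
4. propose(0,'r'):  nop
5. deliver 0→1:  <1:foll b3 r>
6. deliver 1→0:  <0:lead b3 r>
7. deliver 0→2:  <2:foll b3 ->
8. deliver 2→0:  nop
9. timeout(2):  <2:cand b8 ->
10. deliver 2→0:  <0:foll b8 r>
11. deliver 0→2:  nop

yes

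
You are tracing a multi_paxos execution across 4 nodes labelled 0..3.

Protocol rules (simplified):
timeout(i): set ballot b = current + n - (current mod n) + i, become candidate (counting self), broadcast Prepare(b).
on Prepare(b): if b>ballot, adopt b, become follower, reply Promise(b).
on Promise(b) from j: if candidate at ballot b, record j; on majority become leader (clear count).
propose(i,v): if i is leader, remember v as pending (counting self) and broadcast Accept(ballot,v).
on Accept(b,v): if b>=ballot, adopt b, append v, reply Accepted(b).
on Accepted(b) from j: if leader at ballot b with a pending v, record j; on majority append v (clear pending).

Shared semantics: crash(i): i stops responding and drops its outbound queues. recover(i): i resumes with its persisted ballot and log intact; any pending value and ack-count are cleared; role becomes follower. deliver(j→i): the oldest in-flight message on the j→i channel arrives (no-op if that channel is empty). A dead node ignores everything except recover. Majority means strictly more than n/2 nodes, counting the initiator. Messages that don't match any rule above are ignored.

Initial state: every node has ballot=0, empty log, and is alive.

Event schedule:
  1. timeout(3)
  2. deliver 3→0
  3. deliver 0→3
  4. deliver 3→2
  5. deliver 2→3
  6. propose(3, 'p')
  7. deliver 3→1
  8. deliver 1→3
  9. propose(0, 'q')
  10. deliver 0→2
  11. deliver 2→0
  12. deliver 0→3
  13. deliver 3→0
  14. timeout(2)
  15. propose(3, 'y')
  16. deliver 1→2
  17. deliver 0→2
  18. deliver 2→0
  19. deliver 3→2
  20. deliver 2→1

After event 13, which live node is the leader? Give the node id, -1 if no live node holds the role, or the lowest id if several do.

[1] timeout(3) → N3(cand b7 [-])
[2] deliver 3→0 → N0(foll b7 [-])
[3] deliver 0→3 → ∅
[4] deliver 3→2 → N2(foll b7 [-])
[5] deliver 2→3 → N3(lead b7 [-])
[6] propose(3,'p') → ∅
[7] deliver 3→1 → N1(foll b7 [-])
[8] deliver 1→3 → ∅
[9] propose(0,'q') → ∅
[10] deliver 0→2 → ∅
[11] deliver 2→0 → ∅
[12] deliver 0→3 → ∅
[13] deliver 3→0 → N0(foll b7 [p])

3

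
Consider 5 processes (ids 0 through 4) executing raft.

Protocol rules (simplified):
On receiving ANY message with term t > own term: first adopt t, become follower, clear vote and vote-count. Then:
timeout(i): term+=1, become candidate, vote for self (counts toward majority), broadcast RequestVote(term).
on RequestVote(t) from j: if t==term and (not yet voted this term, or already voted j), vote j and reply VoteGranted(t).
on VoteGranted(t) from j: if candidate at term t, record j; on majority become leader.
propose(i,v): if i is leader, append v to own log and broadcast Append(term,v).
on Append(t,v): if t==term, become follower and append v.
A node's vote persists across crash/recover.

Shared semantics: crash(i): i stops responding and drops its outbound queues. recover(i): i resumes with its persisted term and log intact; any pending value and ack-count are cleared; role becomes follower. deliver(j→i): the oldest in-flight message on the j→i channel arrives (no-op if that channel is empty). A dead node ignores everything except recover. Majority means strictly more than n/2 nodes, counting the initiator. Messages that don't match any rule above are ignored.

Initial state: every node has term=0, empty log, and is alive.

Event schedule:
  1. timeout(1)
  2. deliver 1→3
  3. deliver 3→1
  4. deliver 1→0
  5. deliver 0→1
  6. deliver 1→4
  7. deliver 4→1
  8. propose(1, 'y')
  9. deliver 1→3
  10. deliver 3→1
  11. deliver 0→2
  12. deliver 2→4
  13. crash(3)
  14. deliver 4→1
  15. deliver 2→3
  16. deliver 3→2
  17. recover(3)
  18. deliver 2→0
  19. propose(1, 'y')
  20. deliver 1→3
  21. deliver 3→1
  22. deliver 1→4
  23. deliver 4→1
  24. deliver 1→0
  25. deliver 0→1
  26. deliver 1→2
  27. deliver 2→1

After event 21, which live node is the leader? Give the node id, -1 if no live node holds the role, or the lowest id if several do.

1

step 1 timeout(1): 1={cand,t=1,log=-}
step 2 deliver 1→3: 3={foll,t=1,log=-}
step 3 deliver 3→1: —
step 4 deliver 1→0: 0={foll,t=1,log=-}
step 5 deliver 0→1: 1={lead,t=1,log=-}
step 6 deliver 1→4: 4={foll,t=1,log=-}
step 7 deliver 4→1: —
step 8 propose(1,'y'): 1={lead,t=1,log=y}
step 9 deliver 1→3: 3={foll,t=1,log=y}
step 10 deliver 3→1: —
step 11 deliver 0→2: —
step 12 deliver 2→4: —
step 13 crash(3): 3={✗foll,t=1,log=y}
step 14 deliver 4→1: —
step 15 deliver 2→3: —
step 16 deliver 3→2: —
step 17 recover(3): 3={foll,t=1,log=y}
step 18 deliver 2→0: —
step 19 propose(1,'y'): 1={lead,t=1,log=y,y}
step 20 deliver 1→3: 3={foll,t=1,log=y,y}
step 21 deliver 3→1: —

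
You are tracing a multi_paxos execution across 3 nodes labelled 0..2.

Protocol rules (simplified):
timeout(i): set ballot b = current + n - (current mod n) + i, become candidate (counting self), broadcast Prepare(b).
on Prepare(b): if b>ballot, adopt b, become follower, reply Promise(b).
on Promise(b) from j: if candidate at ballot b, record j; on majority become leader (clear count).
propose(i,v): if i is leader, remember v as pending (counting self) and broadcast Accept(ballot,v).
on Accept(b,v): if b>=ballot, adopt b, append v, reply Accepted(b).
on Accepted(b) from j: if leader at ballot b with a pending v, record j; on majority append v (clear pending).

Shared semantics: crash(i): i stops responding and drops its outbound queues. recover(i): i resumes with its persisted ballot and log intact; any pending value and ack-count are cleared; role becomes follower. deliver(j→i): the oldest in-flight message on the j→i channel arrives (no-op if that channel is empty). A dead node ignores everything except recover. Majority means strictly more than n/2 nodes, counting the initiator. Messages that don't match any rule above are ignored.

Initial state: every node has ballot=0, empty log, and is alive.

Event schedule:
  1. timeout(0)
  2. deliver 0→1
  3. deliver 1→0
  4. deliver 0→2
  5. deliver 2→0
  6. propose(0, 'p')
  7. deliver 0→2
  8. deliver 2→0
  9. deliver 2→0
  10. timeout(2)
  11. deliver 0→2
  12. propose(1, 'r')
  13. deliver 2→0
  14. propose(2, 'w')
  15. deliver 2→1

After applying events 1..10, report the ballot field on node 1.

3

after 1 — timeout(0): n0:cand/b3/[-]
after 2 — deliver 0→1: n1:foll/b3/[-]
after 3 — deliver 1→0: n0:lead/b3/[-]
after 4 — deliver 0→2: n2:foll/b3/[-]
after 5 — deliver 2→0: ·
after 6 — propose(0,'p'): ·
after 7 — deliver 0→2: n2:foll/b3/[p]
after 8 — deliver 2→0: n0:lead/b3/[p]
after 9 — deliver 2→0: ·
after 10 — timeout(2): n2:cand/b8/[p]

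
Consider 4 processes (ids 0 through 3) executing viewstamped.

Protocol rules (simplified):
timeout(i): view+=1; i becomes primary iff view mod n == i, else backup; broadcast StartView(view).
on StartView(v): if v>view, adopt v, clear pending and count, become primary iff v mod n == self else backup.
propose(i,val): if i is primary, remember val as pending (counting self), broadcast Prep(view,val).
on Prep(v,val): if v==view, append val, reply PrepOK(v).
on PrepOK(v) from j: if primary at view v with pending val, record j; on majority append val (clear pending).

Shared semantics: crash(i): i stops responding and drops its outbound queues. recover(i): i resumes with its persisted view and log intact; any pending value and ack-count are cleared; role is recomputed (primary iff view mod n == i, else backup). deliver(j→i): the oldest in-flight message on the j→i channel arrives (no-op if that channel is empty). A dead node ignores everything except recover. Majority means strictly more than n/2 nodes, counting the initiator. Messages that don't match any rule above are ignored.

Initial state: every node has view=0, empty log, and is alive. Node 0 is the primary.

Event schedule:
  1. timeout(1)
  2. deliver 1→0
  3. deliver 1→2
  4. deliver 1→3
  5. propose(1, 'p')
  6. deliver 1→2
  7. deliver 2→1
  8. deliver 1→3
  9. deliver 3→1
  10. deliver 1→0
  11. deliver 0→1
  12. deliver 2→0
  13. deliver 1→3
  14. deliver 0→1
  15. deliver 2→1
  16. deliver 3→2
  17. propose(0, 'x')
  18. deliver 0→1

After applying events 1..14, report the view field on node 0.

after 1 — timeout(1): n1:prim/v1/[-]
after 2 — deliver 1→0: n0:back/v1/[-]
after 3 — deliver 1→2: n2:back/v1/[-]
after 4 — deliver 1→3: n3:back/v1/[-]
after 5 — propose(1,'p'): ·
after 6 — deliver 1→2: n2:back/v1/[p]
after 7 — deliver 2→1: ·
after 8 — deliver 1→3: n3:back/v1/[p]
after 9 — deliver 3→1: n1:prim/v1/[p]
after 10 — deliver 1→0: n0:back/v1/[p]
after 11 — deliver 0→1: ·
after 12 — deliver 2→0: ·
after 13 — deliver 1→3: ·
after 14 — deliver 0→1: ·

1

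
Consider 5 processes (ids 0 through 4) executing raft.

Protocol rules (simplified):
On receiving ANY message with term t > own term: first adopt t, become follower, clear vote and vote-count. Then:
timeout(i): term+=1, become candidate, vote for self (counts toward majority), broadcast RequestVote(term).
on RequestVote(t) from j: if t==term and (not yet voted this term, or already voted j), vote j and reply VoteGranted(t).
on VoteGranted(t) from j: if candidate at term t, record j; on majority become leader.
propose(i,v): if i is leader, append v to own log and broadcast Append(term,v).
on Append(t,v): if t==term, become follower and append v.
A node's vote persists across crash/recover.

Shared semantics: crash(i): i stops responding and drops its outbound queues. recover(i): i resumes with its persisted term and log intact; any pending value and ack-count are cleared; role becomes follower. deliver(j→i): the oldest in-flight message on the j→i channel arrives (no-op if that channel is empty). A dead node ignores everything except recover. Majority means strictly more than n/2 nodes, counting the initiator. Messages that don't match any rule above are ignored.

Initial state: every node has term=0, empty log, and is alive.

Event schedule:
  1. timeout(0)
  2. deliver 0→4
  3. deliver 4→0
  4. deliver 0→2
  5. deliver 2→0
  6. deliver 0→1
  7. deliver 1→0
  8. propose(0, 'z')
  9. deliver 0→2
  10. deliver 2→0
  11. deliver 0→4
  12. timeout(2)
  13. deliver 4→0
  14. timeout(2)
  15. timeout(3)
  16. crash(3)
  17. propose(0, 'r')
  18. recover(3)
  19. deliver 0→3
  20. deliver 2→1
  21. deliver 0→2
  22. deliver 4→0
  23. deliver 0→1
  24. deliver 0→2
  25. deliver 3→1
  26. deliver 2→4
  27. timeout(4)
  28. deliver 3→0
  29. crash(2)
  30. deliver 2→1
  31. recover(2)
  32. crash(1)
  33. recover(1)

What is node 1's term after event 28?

2

[1] timeout(0) → N0(cand t1 [-])
[2] deliver 0→4 → N4(foll t1 [-])
[3] deliver 4→0 → ∅
[4] deliver 0→2 → N2(foll t1 [-])
[5] deliver 2→0 → N0(lead t1 [-])
[6] deliver 0→1 → N1(foll t1 [-])
[7] deliver 1→0 → ∅
[8] propose(0,'z') → N0(lead t1 [z])
[9] deliver 0→2 → N2(foll t1 [z])
[10] deliver 2→0 → ∅
[11] deliver 0→4 → N4(foll t1 [z])
[12] timeout(2) → N2(cand t2 [z])
[13] deliver 4→0 → ∅
[14] timeout(2) → N2(cand t3 [z])
[15] timeout(3) → N3(cand t1 [-])
[16] crash(3) → N3(✗cand t1 [-])
[17] propose(0,'r') → N0(lead t1 [z,r])
[18] recover(3) → N3(foll t1 [-])
[19] deliver 0→3 → ∅
[20] deliver 2→1 → N1(foll t2 [-])
[21] deliver 0→2 → ∅
[22] deliver 4→0 → ∅
[23] deliver 0→1 → ∅
[24] deliver 0→2 → ∅
[25] deliver 3→1 → ∅
[26] deliver 2→4 → N4(foll t2 [z])
[27] timeout(4) → N4(cand t3 [z])
[28] deliver 3→0 → ∅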